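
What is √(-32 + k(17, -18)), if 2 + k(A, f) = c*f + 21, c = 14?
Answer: I*√265 ≈ 16.279*I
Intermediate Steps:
k(A, f) = 19 + 14*f (k(A, f) = -2 + (14*f + 21) = -2 + (21 + 14*f) = 19 + 14*f)
√(-32 + k(17, -18)) = √(-32 + (19 + 14*(-18))) = √(-32 + (19 - 252)) = √(-32 - 233) = √(-265) = I*√265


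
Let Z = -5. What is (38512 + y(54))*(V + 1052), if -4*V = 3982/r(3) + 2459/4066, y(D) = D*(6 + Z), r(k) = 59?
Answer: 19150681191697/479788 ≈ 3.9915e+7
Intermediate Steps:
y(D) = D (y(D) = D*(6 - 5) = D*1 = D)
V = -16335893/959576 (V = -(3982/59 + 2459/4066)/4 = -¼*16335893/239894 = -16335893/959576 ≈ -17.024)
(38512 + y(54))*(V + 1052) = (38512 + 54)*(-16335893/959576 + 1052) = 38566*(993138059/959576) = 19150681191697/479788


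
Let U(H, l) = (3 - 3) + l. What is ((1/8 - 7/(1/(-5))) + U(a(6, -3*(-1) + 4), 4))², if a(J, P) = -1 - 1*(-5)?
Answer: 97969/64 ≈ 1530.8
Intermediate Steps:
a(J, P) = 4 (a(J, P) = -1 + 5 = 4)
U(H, l) = l (U(H, l) = 0 + l = l)
((1/8 - 7/(1/(-5))) + U(a(6, -3*(-1) + 4), 4))² = ((1/8 - 7/(1/(-5))) + 4)² = ((1*(⅛) - 7/(-⅕)) + 4)² = ((⅛ - 7*(-5)) + 4)² = ((⅛ + 35) + 4)² = (281/8 + 4)² = (313/8)² = 97969/64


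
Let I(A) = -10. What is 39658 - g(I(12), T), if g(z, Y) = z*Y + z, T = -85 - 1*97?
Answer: 37848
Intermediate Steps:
T = -182 (T = -85 - 97 = -182)
g(z, Y) = z + Y*z (g(z, Y) = Y*z + z = z + Y*z)
39658 - g(I(12), T) = 39658 - (-10)*(1 - 182) = 39658 - (-10)*(-181) = 39658 - 1*1810 = 39658 - 1810 = 37848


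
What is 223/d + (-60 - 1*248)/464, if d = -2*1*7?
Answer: -13473/812 ≈ -16.592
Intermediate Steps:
d = -14 (d = -2*7 = -14)
223/d + (-60 - 1*248)/464 = 223/(-14) + (-60 - 1*248)/464 = 223*(-1/14) + (-60 - 248)*(1/464) = -223/14 - 308*1/464 = -223/14 - 77/116 = -13473/812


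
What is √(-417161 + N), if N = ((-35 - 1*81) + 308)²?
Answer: I*√380297 ≈ 616.68*I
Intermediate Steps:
N = 36864 (N = ((-35 - 81) + 308)² = (-116 + 308)² = 192² = 36864)
√(-417161 + N) = √(-417161 + 36864) = √(-380297) = I*√380297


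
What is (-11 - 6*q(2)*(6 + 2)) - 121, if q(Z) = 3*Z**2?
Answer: -708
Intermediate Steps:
(-11 - 6*q(2)*(6 + 2)) - 121 = (-11 - 6*3*2**2*(6 + 2)) - 121 = (-11 - 6*3*4*8) - 121 = (-11 - 72*8) - 121 = (-11 - 6*96) - 121 = (-11 - 576) - 121 = -587 - 121 = -708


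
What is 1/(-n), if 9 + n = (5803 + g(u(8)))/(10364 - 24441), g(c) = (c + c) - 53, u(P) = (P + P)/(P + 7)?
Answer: 30165/283811 ≈ 0.10629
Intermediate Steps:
u(P) = 2*P/(7 + P) (u(P) = (2*P)/(7 + P) = 2*P/(7 + P))
g(c) = -53 + 2*c (g(c) = 2*c - 53 = -53 + 2*c)
n = -283811/30165 (n = -9 + (5803 + (-53 + 2*(2*8/(7 + 8))))/(10364 - 24441) = -9 + (5803 + (-53 + 2*(2*8/15)))/(-14077) = -9 + (5803 + (-53 + 2*(2*8*(1/15))))*(-1/14077) = -9 + (5803 + (-53 + 2*(16/15)))*(-1/14077) = -9 + (5803 + (-53 + 32/15))*(-1/14077) = -9 + (5803 - 763/15)*(-1/14077) = -9 + (86282/15)*(-1/14077) = -9 - 12326/30165 = -283811/30165 ≈ -9.4086)
1/(-n) = 1/(-1*(-283811/30165)) = 1/(283811/30165) = 30165/283811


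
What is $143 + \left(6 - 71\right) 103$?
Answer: $-6552$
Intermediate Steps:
$143 + \left(6 - 71\right) 103 = 143 - 6695 = -6552$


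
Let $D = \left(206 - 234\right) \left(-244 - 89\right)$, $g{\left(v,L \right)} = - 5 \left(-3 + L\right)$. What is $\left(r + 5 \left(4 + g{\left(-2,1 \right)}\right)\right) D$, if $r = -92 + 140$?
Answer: $1100232$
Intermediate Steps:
$g{\left(v,L \right)} = 15 - 5 L$
$r = 48$
$D = 9324$ ($D = \left(-28\right) \left(-333\right) = 9324$)
$\left(r + 5 \left(4 + g{\left(-2,1 \right)}\right)\right) D = \left(48 + 5 \left(4 + \left(15 - 5\right)\right)\right) 9324 = \left(48 + 5 \left(4 + 10\right)\right) 9324 = \left(48 + 5 \cdot 14\right) 9324 = \left(48 + 70\right) 9324 = 118 \cdot 9324 = 1100232$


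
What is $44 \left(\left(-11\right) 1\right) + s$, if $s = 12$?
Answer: $-472$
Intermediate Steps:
$44 \left(\left(-11\right) 1\right) + s = 44 \left(\left(-11\right) 1\right) + 12 = 44 \left(-11\right) + 12 = -484 + 12 = -472$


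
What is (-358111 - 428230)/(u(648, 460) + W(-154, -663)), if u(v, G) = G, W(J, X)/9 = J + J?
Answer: 786341/2312 ≈ 340.11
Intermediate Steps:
W(J, X) = 18*J (W(J, X) = 9*(J + J) = 9*(2*J) = 18*J)
(-358111 - 428230)/(u(648, 460) + W(-154, -663)) = (-358111 - 428230)/(460 + 18*(-154)) = -786341/(460 - 2772) = -786341/(-2312) = -786341*(-1/2312) = 786341/2312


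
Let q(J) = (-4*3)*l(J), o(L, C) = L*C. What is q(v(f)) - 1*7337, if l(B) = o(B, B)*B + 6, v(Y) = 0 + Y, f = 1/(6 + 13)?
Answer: -50818343/6859 ≈ -7409.0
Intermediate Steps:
f = 1/19 ≈ 0.052632
o(L, C) = C*L
v(Y) = Y
l(B) = 6 + B³ (l(B) = (B*B)*B + 6 = B²*B + 6 = B³ + 6 = 6 + B³)
q(J) = -72 - 12*J³ (q(J) = (-4*3)*(6 + J³) = -12*(6 + J³) = -72 - 12*J³)
q(v(f)) - 1*7337 = (-72 - 12*(1/19)³) - 1*7337 = (-72 - 12*1/6859) - 7337 = (-72 - 12/6859) - 7337 = -493860/6859 - 7337 = -50818343/6859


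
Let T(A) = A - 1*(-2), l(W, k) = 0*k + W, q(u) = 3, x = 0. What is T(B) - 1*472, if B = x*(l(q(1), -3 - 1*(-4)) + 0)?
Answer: -470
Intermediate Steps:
l(W, k) = W (l(W, k) = 0 + W = W)
B = 0 (B = 0*(3 + 0) = 0*3 = 0)
T(A) = 2 + A (T(A) = A + 2 = 2 + A)
T(B) - 1*472 = (2 + 0) - 1*472 = 2 - 472 = -470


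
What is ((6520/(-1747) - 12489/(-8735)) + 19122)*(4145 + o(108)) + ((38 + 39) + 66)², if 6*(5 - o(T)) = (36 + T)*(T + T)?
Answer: -172510295991/8735 ≈ -1.9749e+7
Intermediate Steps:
o(T) = 5 - T*(36 + T)/3 (o(T) = 5 - (36 + T)*(T + T)/6 = 5 - (36 + T)*2*T/6 = 5 - T*(36 + T)/3)
((6520/(-1747) - 12489/(-8735)) + 19122)*(4145 + o(108)) + ((38 + 39) + 66)² = ((6520/(-1747) - 12489/(-8735)) + 19122)*(4145 + (5 - 12*108 - ⅓*108²)) + ((38 + 39) + 66)² = ((6520*(-1/1747) - 12489*(-1/8735)) + 19122)*(4145 + (5 - 1296 - ⅓*11664)) + (77 + 66)² = ((-6520/1747 + 12489/8735) + 19122)*(4145 + (5 - 1296 - 3888)) + 143² = (-20111/8735 + 19122)*(4145 - 5179) + 20449 = (167010559/8735)*(-1034) + 20449 = -172688918006/8735 + 20449 = -172510295991/8735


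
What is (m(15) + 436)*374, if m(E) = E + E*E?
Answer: 252824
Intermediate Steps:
m(E) = E + E²
(m(15) + 436)*374 = (15*(1 + 15) + 436)*374 = (15*16 + 436)*374 = (240 + 436)*374 = 676*374 = 252824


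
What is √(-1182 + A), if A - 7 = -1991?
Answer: I*√3166 ≈ 56.267*I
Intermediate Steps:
A = -1984 (A = 7 - 1991 = -1984)
√(-1182 + A) = √(-1182 - 1984) = √(-3166) = I*√3166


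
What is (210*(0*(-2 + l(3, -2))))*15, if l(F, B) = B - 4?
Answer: 0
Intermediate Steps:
l(F, B) = -4 + B
(210*(0*(-2 + l(3, -2))))*15 = (210*(0*(-2 + (-4 - 2))))*15 = (210*(0*(-2 - 6)))*15 = (210*(0*(-8)))*15 = (210*0)*15 = 0*15 = 0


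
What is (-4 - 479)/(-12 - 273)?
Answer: 161/95 ≈ 1.6947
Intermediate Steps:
(-4 - 479)/(-12 - 273) = -483/(-285) = -483*(-1/285) = 161/95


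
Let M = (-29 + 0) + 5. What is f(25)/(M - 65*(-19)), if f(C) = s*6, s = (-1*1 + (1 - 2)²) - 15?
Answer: -90/1211 ≈ -0.074319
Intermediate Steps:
M = -24 (M = -29 + 5 = -24)
s = -15 (s = (-1 + (-1)²) - 15 = (-1 + 1) - 15 = 0 - 15 = -15)
f(C) = -90 (f(C) = -15*6 = -90)
f(25)/(M - 65*(-19)) = -90/(-24 - 65*(-19)) = -90/(-24 + 1235) = -90/1211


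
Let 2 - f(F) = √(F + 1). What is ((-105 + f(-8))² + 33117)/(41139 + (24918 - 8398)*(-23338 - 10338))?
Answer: -43719/556286381 - 206*I*√7/556286381 ≈ -7.8591e-5 - 9.7975e-7*I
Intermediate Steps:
f(F) = 2 - √(1 + F) (f(F) = 2 - √(F + 1) = 2 - √(1 + F))
((-105 + f(-8))² + 33117)/(41139 + (24918 - 8398)*(-23338 - 10338)) = ((-105 + (2 - √(1 - 8)))² + 33117)/(41139 + (24918 - 8398)*(-23338 - 10338)) = ((-105 + (2 - √(-7)))² + 33117)/(41139 + 16520*(-33676)) = ((-105 + (2 - I*√7))² + 33117)/(41139 - 556327520) = ((-105 + (2 - I*√7))² + 33117)/(-556286381) = ((-103 - I*√7)² + 33117)*(-1/556286381) = (33117 + (-103 - I*√7)²)*(-1/556286381) = -4731/79469483 - (-103 - I*√7)²/556286381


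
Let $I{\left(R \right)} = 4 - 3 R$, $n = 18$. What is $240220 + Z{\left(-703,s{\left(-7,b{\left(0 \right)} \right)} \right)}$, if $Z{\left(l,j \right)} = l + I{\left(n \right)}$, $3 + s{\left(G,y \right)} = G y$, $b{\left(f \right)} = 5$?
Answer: $239467$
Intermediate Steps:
$s{\left(G,y \right)} = -3 + G y$
$Z{\left(l,j \right)} = -50 + l$ ($Z{\left(l,j \right)} = l + \left(4 - 54\right) = l - 50 = -50 + l$)
$240220 + Z{\left(-703,s{\left(-7,b{\left(0 \right)} \right)} \right)} = 240220 - 753 = 239467$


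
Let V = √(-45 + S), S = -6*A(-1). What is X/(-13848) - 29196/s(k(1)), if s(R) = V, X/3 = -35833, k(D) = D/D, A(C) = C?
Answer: 35833/4616 + 9732*I*√39/13 ≈ 7.7628 + 4675.1*I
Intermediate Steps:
k(D) = 1
X = -107499 (X = 3*(-35833) = -107499)
S = 6 (S = -6*(-1) = 6)
V = I*√39 (V = √(-45 + 6) = √(-39) = I*√39 ≈ 6.245*I)
s(R) = I*√39
X/(-13848) - 29196/s(k(1)) = -107499/(-13848) - 29196*(-I*√39/39) = -107499*(-1/13848) - (-9732)*I*√39/13 = 35833/4616 + 9732*I*√39/13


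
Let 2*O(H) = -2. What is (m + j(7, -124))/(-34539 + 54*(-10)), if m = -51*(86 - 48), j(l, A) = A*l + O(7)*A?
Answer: 894/11693 ≈ 0.076456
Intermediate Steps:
O(H) = -1 (O(H) = (½)*(-2) = -1)
j(l, A) = -A + A*l (j(l, A) = A*l - A = -A + A*l)
m = -1938 (m = -51*38 = -1938)
(m + j(7, -124))/(-34539 + 54*(-10)) = (-1938 - 124*(-1 + 7))/(-34539 + 54*(-10)) = (-1938 - 124*6)/(-34539 - 540) = (-1938 - 744)/(-35079) = -2682*(-1/35079) = 894/11693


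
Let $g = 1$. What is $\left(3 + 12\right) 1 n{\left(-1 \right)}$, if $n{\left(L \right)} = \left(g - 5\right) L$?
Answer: $60$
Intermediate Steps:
$n{\left(L \right)} = - 4 L$ ($n{\left(L \right)} = \left(1 - 5\right) L = - 4 L$)
$\left(3 + 12\right) 1 n{\left(-1 \right)} = \left(3 + 12\right) 1 \left(\left(-4\right) \left(-1\right)\right) = 15 \cdot 1 \cdot 4 = 15 \cdot 4 = 60$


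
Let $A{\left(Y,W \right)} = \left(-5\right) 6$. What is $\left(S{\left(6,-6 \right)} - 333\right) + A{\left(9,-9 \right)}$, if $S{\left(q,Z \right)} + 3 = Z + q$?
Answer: $-366$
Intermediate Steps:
$S{\left(q,Z \right)} = -3 + Z + q$ ($S{\left(q,Z \right)} = -3 + \left(Z + q\right) = -3 + Z + q$)
$A{\left(Y,W \right)} = -30$
$\left(S{\left(6,-6 \right)} - 333\right) + A{\left(9,-9 \right)} = \left(\left(-3 - 6 + 6\right) - 333\right) - 30 = \left(-3 - 333\right) - 30 = -336 - 30 = -366$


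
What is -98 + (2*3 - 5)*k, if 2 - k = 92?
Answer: -188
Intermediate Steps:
k = -90 (k = 2 - 1*92 = 2 - 92 = -90)
-98 + (2*3 - 5)*k = -98 + (2*3 - 5)*(-90) = -98 + (6 - 5)*(-90) = -98 + 1*(-90) = -98 - 90 = -188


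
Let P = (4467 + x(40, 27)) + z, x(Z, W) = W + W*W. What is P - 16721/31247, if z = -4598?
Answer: 19512654/31247 ≈ 624.46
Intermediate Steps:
x(Z, W) = W + W²
P = 625 (P = (4467 + 27*(1 + 27)) - 4598 = (4467 + 27*28) - 4598 = (4467 + 756) - 4598 = 5223 - 4598 = 625)
P - 16721/31247 = 625 - 16721/31247 = 19512654/31247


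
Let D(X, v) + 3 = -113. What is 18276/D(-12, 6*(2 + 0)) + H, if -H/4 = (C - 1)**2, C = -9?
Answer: -16169/29 ≈ -557.55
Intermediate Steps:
D(X, v) = -116 (D(X, v) = -3 - 113 = -116)
H = -400 (H = -4*(-9 - 1)**2 = -4*(-10)**2 = -4*100 = -400)
18276/D(-12, 6*(2 + 0)) + H = 18276/(-116) - 400 = 18276*(-1/116) - 400 = -4569/29 - 400 = -16169/29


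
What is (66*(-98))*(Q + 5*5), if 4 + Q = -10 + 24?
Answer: -226380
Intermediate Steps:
Q = 10 (Q = -4 + (-10 + 24) = -4 + 14 = 10)
(66*(-98))*(Q + 5*5) = (66*(-98))*(10 + 5*5) = -6468*(10 + 25) = -6468*35 = -226380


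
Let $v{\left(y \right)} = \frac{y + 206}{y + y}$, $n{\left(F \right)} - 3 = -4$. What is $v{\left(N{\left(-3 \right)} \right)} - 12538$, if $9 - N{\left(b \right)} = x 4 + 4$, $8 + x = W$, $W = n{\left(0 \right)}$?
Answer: $- \frac{1027869}{82} \approx -12535.0$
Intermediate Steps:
$n{\left(F \right)} = -1$ ($n{\left(F \right)} = 3 - 4 = -1$)
$W = -1$
$x = -9$ ($x = -8 - 1 = -9$)
$N{\left(b \right)} = 41$ ($N{\left(b \right)} = 9 - \left(\left(-9\right) 4 + 4\right) = 9 - \left(-36 + 4\right) = 9 - -32 = 9 + 32 = 41$)
$v{\left(y \right)} = \frac{206 + y}{2 y}$
$v{\left(N{\left(-3 \right)} \right)} - 12538 = \frac{206 + 41}{2 \cdot 41} - 12538 = \frac{1}{2} \cdot \frac{1}{41} \cdot 247 - 12538 = \frac{247}{82} - 12538 = - \frac{1027869}{82}$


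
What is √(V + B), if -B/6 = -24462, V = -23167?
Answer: √123605 ≈ 351.58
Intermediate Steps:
B = 146772 (B = -6*(-24462) = 146772)
√(V + B) = √(-23167 + 146772) = √123605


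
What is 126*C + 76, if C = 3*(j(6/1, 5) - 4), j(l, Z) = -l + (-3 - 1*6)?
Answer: -7106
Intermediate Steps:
j(l, Z) = -9 - l (j(l, Z) = -l + (-3 - 6) = -l - 9 = -9 - l)
C = -57 (C = 3*((-9 - 6/1) - 4) = 3*((-9 - 6) - 4) = 3*(-15 - 4) = 3*(-19) = -57)
126*C + 76 = 126*(-57) + 76 = -7182 + 76 = -7106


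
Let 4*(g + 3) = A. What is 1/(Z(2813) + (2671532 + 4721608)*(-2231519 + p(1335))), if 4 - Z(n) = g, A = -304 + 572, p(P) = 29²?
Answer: -1/16491714748980 ≈ -6.0637e-14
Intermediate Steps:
p(P) = 841
A = 268
g = 64 (g = -3 + (¼)*268 = -3 + 67 = 64)
Z(n) = -60 (Z(n) = 4 - 1*64 = 4 - 64 = -60)
1/(Z(2813) + (2671532 + 4721608)*(-2231519 + p(1335))) = 1/(-60 + (2671532 + 4721608)*(-2231519 + 841)) = 1/(-60 + 7393140*(-2230678)) = 1/(-60 - 16491714748920) = 1/(-16491714748980) = -1/16491714748980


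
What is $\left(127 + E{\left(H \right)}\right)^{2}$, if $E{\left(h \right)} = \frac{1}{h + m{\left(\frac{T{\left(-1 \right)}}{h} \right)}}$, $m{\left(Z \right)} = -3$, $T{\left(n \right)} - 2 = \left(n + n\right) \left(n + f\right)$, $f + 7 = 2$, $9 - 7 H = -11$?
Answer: $14400$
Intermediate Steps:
$H = \frac{20}{7}$ ($H = \frac{9}{7} - - \frac{11}{7} = \frac{9}{7} + \frac{11}{7} = \frac{20}{7} \approx 2.8571$)
$f = -5$ ($f = -7 + 2 = -5$)
$T{\left(n \right)} = 2 + 2 n \left(-5 + n\right)$ ($T{\left(n \right)} = 2 + \left(n + n\right) \left(n - 5\right) = 2 + 2 n \left(-5 + n\right)$)
$E{\left(h \right)} = \frac{1}{-3 + h}$ ($E{\left(h \right)} = \frac{1}{h - 3} = \frac{1}{-3 + h}$)
$\left(127 + E{\left(H \right)}\right)^{2} = \left(127 + \frac{1}{-3 + \frac{20}{7}}\right)^{2} = \left(127 + \frac{1}{- \frac{1}{7}}\right)^{2} = \left(127 - 7\right)^{2} = 120^{2} = 14400$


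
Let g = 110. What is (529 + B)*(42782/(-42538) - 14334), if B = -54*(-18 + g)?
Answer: 1353412201043/21269 ≈ 6.3633e+7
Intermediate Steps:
B = -4968 (B = -54*(-18 + 110) = -54*92 = -4968)
(529 + B)*(42782/(-42538) - 14334) = (529 - 4968)*(42782/(-42538) - 14334) = -4439*(42782*(-1/42538) - 14334) = -4439*(-21391/21269 - 14334) = -4439*(-304891237/21269) = 1353412201043/21269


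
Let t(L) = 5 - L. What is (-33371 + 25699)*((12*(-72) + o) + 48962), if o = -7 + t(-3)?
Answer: -369015528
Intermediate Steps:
o = 1 (o = -7 + (5 - 1*(-3)) = -7 + (5 + 3) = -7 + 8 = 1)
(-33371 + 25699)*((12*(-72) + o) + 48962) = (-33371 + 25699)*((12*(-72) + 1) + 48962) = -7672*((-864 + 1) + 48962) = -7672*(-863 + 48962) = -7672*48099 = -369015528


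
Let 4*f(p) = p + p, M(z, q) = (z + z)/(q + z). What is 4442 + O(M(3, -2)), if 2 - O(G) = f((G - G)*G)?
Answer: 4444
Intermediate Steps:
M(z, q) = 2*z/(q + z) (M(z, q) = (2*z)/(q + z) = 2*z/(q + z))
f(p) = p/2 (f(p) = (p + p)/4 = (2*p)/4 = p/2)
O(G) = 2 (O(G) = 2 - (G - G)*G/2 = 2 - 0*G/2 = 2 - 0/2 = 2 - 1*0 = 2 + 0 = 2)
4442 + O(M(3, -2)) = 4442 + 2 = 4444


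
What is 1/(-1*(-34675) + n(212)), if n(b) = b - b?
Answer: 1/34675 ≈ 2.8839e-5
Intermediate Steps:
n(b) = 0
1/(-1*(-34675) + n(212)) = 1/(-1*(-34675) + 0) = 1/(34675 + 0) = 1/34675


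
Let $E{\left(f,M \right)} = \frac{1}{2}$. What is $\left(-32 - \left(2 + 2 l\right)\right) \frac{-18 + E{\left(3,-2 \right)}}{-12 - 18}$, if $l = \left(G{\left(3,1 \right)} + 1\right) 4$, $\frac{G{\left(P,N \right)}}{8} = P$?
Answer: $- \frac{273}{2} \approx -136.5$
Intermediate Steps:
$E{\left(f,M \right)} = \frac{1}{2}$
$G{\left(P,N \right)} = 8 P$
$l = 100$ ($l = \left(8 \cdot 3 + 1\right) 4 = \left(24 + 1\right) 4 = 25 \cdot 4 = 100$)
$\left(-32 - \left(2 + 2 l\right)\right) \frac{-18 + E{\left(3,-2 \right)}}{-12 - 18} = \left(-32 - 202\right) \frac{-18 + \frac{1}{2}}{-12 - 18} = \left(-32 - 202\right) \left(- \frac{35}{2 \left(-30\right)}\right) = \left(-32 - 202\right) \left(\left(- \frac{35}{2}\right) \left(- \frac{1}{30}\right)\right) = \left(-234\right) \frac{7}{12} = - \frac{273}{2}$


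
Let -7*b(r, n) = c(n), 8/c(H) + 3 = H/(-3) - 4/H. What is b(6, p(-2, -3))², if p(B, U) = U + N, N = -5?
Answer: 2304/49 ≈ 47.020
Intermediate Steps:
c(H) = 8/(-3 - 4/H - H/3) (c(H) = 8/(-3 + (H/(-3) - 4/H)) = 8/(-3 + (H*(-⅓) - 4/H)) = 8/(-3 + (-H/3 - 4/H)) = 8/(-3 + (-4/H - H/3)) = 8/(-3 - 4/H - H/3))
p(B, U) = -5 + U (p(B, U) = U - 5 = -5 + U)
b(r, n) = 24*n/(7*(12 + n² + 9*n)) (b(r, n) = -(-24)*n/(7*(12 + n² + 9*n)) = 24*n/(7*(12 + n² + 9*n)))
b(6, p(-2, -3))² = (24*(-5 - 3)/(7*(12 + (-5 - 3)² + 9*(-5 - 3))))² = ((24/7)*(-8)/(12 + (-8)² + 9*(-8)))² = ((24/7)*(-8)/(12 + 64 - 72))² = ((24/7)*(-8)/4)² = ((24/7)*(-8)*(¼))² = (-48/7)² = 2304/49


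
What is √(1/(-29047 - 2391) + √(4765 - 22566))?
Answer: √(-31438 + 988347844*I*√17801)/31438 ≈ 8.1676 + 8.1676*I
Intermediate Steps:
√(1/(-29047 - 2391) + √(4765 - 22566)) = √(1/(-31438) + √(-17801)) = √(-1/31438 + I*√17801)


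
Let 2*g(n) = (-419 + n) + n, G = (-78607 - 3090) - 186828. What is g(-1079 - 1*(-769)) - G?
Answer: 536011/2 ≈ 2.6801e+5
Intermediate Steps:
G = -268525 (G = -81697 - 186828 = -268525)
g(n) = -419/2 + n (g(n) = ((-419 + n) + n)/2 = (-419 + 2*n)/2 = -419/2 + n)
g(-1079 - 1*(-769)) - G = (-419/2 + (-1079 - 1*(-769))) - 1*(-268525) = (-419/2 + (-1079 + 769)) + 268525 = (-419/2 - 310) + 268525 = -1039/2 + 268525 = 536011/2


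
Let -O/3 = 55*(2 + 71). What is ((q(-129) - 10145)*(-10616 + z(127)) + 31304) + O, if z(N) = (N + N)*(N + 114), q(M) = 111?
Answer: -507681073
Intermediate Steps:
O = -12045 (O = -165*(2 + 71) = -165*73 = -3*4015 = -12045)
z(N) = 2*N*(114 + N) (z(N) = (2*N)*(114 + N) = 2*N*(114 + N))
((q(-129) - 10145)*(-10616 + z(127)) + 31304) + O = ((111 - 10145)*(-10616 + 2*127*(114 + 127)) + 31304) - 12045 = (-10034*(-10616 + 2*127*241) + 31304) - 12045 = (-10034*(-10616 + 61214) + 31304) - 12045 = (-10034*50598 + 31304) - 12045 = (-507700332 + 31304) - 12045 = -507669028 - 12045 = -507681073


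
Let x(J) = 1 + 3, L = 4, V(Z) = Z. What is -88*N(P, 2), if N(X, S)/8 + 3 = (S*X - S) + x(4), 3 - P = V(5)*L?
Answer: 24640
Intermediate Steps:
P = -17 (P = 3 - 5*4 = 3 - 1*20 = 3 - 20 = -17)
x(J) = 4
N(X, S) = 8 - 8*S + 8*S*X (N(X, S) = -24 + 8*((S*X - S) + 4) = -24 + 8*((-S + S*X) + 4) = -24 + 8*(4 - S + S*X) = -24 + (32 - 8*S + 8*S*X) = 8 - 8*S + 8*S*X)
-88*N(P, 2) = -88*(8 - 8*2 + 8*2*(-17)) = -88*(8 - 16 - 272) = -88*(-280) = 24640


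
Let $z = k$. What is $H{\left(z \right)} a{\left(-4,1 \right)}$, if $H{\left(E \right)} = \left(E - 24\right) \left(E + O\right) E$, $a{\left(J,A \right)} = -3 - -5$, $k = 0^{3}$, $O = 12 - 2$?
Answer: $0$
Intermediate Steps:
$O = 10$ ($O = 12 - 2 = 10$)
$k = 0$
$a{\left(J,A \right)} = 2$ ($a{\left(J,A \right)} = -3 + 5 = 2$)
$z = 0$
$H{\left(E \right)} = E \left(-24 + E\right) \left(10 + E\right)$ ($H{\left(E \right)} = \left(E - 24\right) \left(E + 10\right) E = \left(-24 + E\right) \left(10 + E\right) E = E \left(-24 + E\right) \left(10 + E\right)$)
$H{\left(z \right)} a{\left(-4,1 \right)} = 0 \left(-240 + 0^{2} - 0\right) 2 = 0 \left(-240 + 0 + 0\right) 2 = 0 \left(-240\right) 2 = 0 \cdot 2 = 0$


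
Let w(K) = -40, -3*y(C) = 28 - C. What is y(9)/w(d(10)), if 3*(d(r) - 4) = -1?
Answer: 19/120 ≈ 0.15833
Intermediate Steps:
y(C) = -28/3 + C/3 (y(C) = -(28 - C)/3 = -28/3 + C/3)
d(r) = 11/3 (d(r) = 4 + (⅓)*(-1) = 4 - ⅓ = 11/3)
y(9)/w(d(10)) = (-28/3 + (⅓)*9)/(-40) = (-28/3 + 3)*(-1/40) = -19/3*(-1/40) = 19/120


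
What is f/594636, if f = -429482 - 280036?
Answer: -118253/99106 ≈ -1.1932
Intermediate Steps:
f = -709518
f/594636 = -709518/594636 = -709518*1/594636 = -118253/99106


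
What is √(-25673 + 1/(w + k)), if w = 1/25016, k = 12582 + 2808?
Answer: 3*I*√422811789670033956073/384996241 ≈ 160.23*I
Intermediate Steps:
k = 15390
w = 1/25016 ≈ 3.9974e-5
√(-25673 + 1/(w + k)) = √(-25673 + 1/(1/25016 + 15390)) = √(-25673 + 1/(384996241/25016)) = √(-25673 + 25016/384996241) = √(-9884008470177/384996241) = 3*I*√422811789670033956073/384996241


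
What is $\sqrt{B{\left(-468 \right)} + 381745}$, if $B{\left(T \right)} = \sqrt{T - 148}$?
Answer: $\sqrt{381745 + 2 i \sqrt{154}} \approx 617.86 + 0.02 i$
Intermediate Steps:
$B{\left(T \right)} = \sqrt{-148 + T}$
$\sqrt{B{\left(-468 \right)} + 381745} = \sqrt{\sqrt{-148 - 468} + 381745} = \sqrt{\sqrt{-616} + 381745} = \sqrt{2 i \sqrt{154} + 381745} = \sqrt{381745 + 2 i \sqrt{154}}$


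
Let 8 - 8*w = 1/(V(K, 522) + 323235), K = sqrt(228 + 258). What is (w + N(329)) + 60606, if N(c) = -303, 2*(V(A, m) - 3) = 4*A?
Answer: 8400974578640527/139310403600 + sqrt(6)/46436801200 ≈ 60304.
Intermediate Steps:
K = 9*sqrt(6) (K = sqrt(486) = 9*sqrt(6) ≈ 22.045)
V(A, m) = 3 + 2*A (V(A, m) = 3 + (4*A)/2 = 3 + 2*A)
w = 1 - 1/(8*(323238 + 18*sqrt(6))) (w = 1 - 1/(8*((3 + 2*(9*sqrt(6))) + 323235)) = 1 - 1/(8*((3 + 18*sqrt(6)) + 323235)) = 1 - 1/(8*(323238 + 18*sqrt(6))) ≈ 1.0000)
(w + N(329)) + 60606 = ((139310349727/139310403600 + sqrt(6)/46436801200) - 303) + 60606 = (-42071741941073/139310403600 + sqrt(6)/46436801200) + 60606 = 8400974578640527/139310403600 + sqrt(6)/46436801200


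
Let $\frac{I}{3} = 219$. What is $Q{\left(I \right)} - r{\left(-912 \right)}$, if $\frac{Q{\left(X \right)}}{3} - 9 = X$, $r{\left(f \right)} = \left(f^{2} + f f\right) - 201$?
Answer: $-1661289$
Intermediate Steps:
$I = 657$ ($I = 3 \cdot 219 = 657$)
$r{\left(f \right)} = -201 + 2 f^{2}$ ($r{\left(f \right)} = \left(f^{2} + f^{2}\right) - 201 = 2 f^{2} - 201 = -201 + 2 f^{2}$)
$Q{\left(X \right)} = 27 + 3 X$
$Q{\left(I \right)} - r{\left(-912 \right)} = \left(27 + 3 \cdot 657\right) - \left(-201 + 2 \left(-912\right)^{2}\right) = \left(27 + 1971\right) - \left(-201 + 2 \cdot 831744\right) = 1998 - \left(-201 + 1663488\right) = 1998 - 1663287 = -1661289$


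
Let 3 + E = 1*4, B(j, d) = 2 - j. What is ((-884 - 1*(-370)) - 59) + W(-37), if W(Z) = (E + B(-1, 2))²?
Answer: -557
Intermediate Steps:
E = 1 (E = -3 + 1*4 = -3 + 4 = 1)
W(Z) = 16 (W(Z) = (1 + (2 - 1*(-1)))² = (1 + (2 + 1))² = (1 + 3)² = 4² = 16)
((-884 - 1*(-370)) - 59) + W(-37) = ((-884 - 1*(-370)) - 59) + 16 = ((-884 + 370) - 59) + 16 = (-514 - 59) + 16 = -573 + 16 = -557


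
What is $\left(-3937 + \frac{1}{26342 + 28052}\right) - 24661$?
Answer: $- \frac{1555559611}{54394} \approx -28598.0$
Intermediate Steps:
$\left(-3937 + \frac{1}{26342 + 28052}\right) - 24661 = \left(-3937 + \frac{1}{54394}\right) - 24661 = - \frac{214149177}{54394} - 24661 = - \frac{1555559611}{54394}$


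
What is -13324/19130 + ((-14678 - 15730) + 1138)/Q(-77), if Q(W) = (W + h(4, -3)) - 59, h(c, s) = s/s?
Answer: 55813636/258255 ≈ 216.12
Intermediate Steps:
h(c, s) = 1
Q(W) = -58 + W (Q(W) = (W + 1) - 59 = (1 + W) - 59 = -58 + W)
-13324/19130 + ((-14678 - 15730) + 1138)/Q(-77) = -13324/19130 + ((-14678 - 15730) + 1138)/(-58 - 77) = -13324*1/19130 + (-30408 + 1138)/(-135) = -6662/9565 - 29270*(-1/135) = -6662/9565 + 5854/27 = 55813636/258255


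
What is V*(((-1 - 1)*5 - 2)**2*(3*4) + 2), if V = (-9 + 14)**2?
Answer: 43250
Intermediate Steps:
V = 25 (V = 5**2 = 25)
V*(((-1 - 1)*5 - 2)**2*(3*4) + 2) = 25*(((-1 - 1)*5 - 2)**2*(3*4) + 2) = 25*((-2*5 - 2)**2*12 + 2) = 25*((-10 - 2)**2*12 + 2) = 25*((-12)**2*12 + 2) = 25*(144*12 + 2) = 25*(1728 + 2) = 25*1730 = 43250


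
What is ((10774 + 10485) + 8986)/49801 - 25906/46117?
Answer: 104663959/2296672717 ≈ 0.045572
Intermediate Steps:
((10774 + 10485) + 8986)/49801 - 25906/46117 = (21259 + 8986)*(1/49801) - 25906*1/46117 = 30245*(1/49801) - 25906/46117 = 30245/49801 - 25906/46117 = 104663959/2296672717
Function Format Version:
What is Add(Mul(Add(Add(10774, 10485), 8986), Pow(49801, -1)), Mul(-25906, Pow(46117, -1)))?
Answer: Rational(104663959, 2296672717) ≈ 0.045572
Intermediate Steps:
Add(Mul(Add(Add(10774, 10485), 8986), Pow(49801, -1)), Mul(-25906, Pow(46117, -1))) = Add(Mul(Add(21259, 8986), Rational(1, 49801)), Mul(-25906, Rational(1, 46117))) = Add(Mul(30245, Rational(1, 49801)), Rational(-25906, 46117)) = Add(Rational(30245, 49801), Rational(-25906, 46117)) = Rational(104663959, 2296672717)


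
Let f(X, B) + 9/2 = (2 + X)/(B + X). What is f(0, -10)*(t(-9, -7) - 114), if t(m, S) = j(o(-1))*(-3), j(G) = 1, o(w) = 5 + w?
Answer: 5499/10 ≈ 549.90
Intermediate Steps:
f(X, B) = -9/2 + (2 + X)/(B + X)
t(m, S) = -3 (t(m, S) = 1*(-3) = -3)
f(0, -10)*(t(-9, -7) - 114) = ((4 - 9*(-10) - 7*0)/(2*(-10 + 0)))*(-3 - 114) = ((1/2)*(4 + 90 + 0)/(-10))*(-117) = ((1/2)*(-1/10)*94)*(-117) = -47/10*(-117) = 5499/10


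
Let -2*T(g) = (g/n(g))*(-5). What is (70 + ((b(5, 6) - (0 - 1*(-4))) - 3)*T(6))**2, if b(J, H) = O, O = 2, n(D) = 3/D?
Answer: 6400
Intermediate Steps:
b(J, H) = 2
T(g) = 5*g**2/6 (T(g) = -g/((3/g))*(-5)/2 = -g*(g/3)*(-5)/2 = -g**2/3*(-5)/2 = -(-5)*g**2/6 = 5*g**2/6)
(70 + ((b(5, 6) - (0 - 1*(-4))) - 3)*T(6))**2 = (70 + ((2 - (0 - 1*(-4))) - 3)*((5/6)*6**2))**2 = (70 + ((2 - (0 + 4)) - 3)*((5/6)*36))**2 = (70 + ((2 - 1*4) - 3)*30)**2 = (70 + ((2 - 4) - 3)*30)**2 = (70 + (-2 - 3)*30)**2 = (70 - 5*30)**2 = (70 - 150)**2 = (-80)**2 = 6400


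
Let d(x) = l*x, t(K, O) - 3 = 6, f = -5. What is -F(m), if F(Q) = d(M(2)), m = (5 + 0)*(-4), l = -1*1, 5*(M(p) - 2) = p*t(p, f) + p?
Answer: 6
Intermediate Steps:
t(K, O) = 9 (t(K, O) = 3 + 6 = 9)
M(p) = 2 + 2*p (M(p) = 2 + (p*9 + p)/5 = 2 + (9*p + p)/5 = 2 + (10*p)/5 = 2 + 2*p)
l = -1
d(x) = -x
m = -20 (m = 5*(-4) = -20)
F(Q) = -6 (F(Q) = -(2 + 2*2) = -(2 + 4) = -1*6 = -6)
-F(m) = -1*(-6) = 6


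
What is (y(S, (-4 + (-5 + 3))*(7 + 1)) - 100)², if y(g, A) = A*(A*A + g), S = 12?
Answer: 12380567824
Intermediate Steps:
y(g, A) = A*(g + A²) (y(g, A) = A*(A² + g) = A*(g + A²))
(y(S, (-4 + (-5 + 3))*(7 + 1)) - 100)² = (((-4 + (-5 + 3))*(7 + 1))*(12 + ((-4 + (-5 + 3))*(7 + 1))²) - 100)² = (((-4 - 2)*8)*(12 + ((-4 - 2)*8)²) - 100)² = ((-6*8)*(12 + (-6*8)²) - 100)² = (-48*(12 + (-48)²) - 100)² = (-48*(12 + 2304) - 100)² = (-48*2316 - 100)² = (-111168 - 100)² = (-111268)² = 12380567824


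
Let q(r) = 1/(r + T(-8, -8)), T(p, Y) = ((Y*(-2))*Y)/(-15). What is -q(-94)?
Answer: 15/1282 ≈ 0.011700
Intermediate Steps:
T(p, Y) = 2*Y²/15 (T(p, Y) = ((-2*Y)*Y)*(-1/15) = -2*Y²*(-1/15) = 2*Y²/15)
q(r) = 1/(128/15 + r) (q(r) = 1/(r + (2/15)*(-8)²) = 1/(r + (2/15)*64) = 1/(r + 128/15) = 1/(128/15 + r))
-q(-94) = -15/(128 + 15*(-94)) = -15/(128 - 1410) = -15/(-1282) = -15*(-1)/1282 = -1*(-15/1282) = 15/1282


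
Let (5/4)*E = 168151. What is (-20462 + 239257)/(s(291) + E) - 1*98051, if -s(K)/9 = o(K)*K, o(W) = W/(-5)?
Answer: -140675911408/1434733 ≈ -98050.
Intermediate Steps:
E = 672604/5 (E = (⅘)*168151 = 672604/5 ≈ 1.3452e+5)
o(W) = -W/5 (o(W) = W*(-⅕) = -W/5)
s(K) = 9*K²/5 (s(K) = -9*(-K/5)*K = -(-9)*K²/5 = 9*K²/5)
(-20462 + 239257)/(s(291) + E) - 1*98051 = (-20462 + 239257)/((9/5)*291² + 672604/5) - 1*98051 = 218795/((9/5)*84681 + 672604/5) - 98051 = 218795/(762129/5 + 672604/5) - 98051 = 218795/(1434733/5) - 98051 = 218795*(5/1434733) - 98051 = 1093975/1434733 - 98051 = -140675911408/1434733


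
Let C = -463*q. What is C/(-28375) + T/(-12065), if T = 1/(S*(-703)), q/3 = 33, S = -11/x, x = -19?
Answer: 45016110842/27866832125 ≈ 1.6154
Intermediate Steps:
S = 11/19 (S = -11/(-19) = -11*(-1/19) = 11/19 ≈ 0.57895)
q = 99 (q = 3*33 = 99)
C = -45837 (C = -463*99 = -45837)
T = -1/407 (T = 1/((11/19)*(-703)) = 1/(-407) = -1/407 ≈ -0.0024570)
C/(-28375) + T/(-12065) = -45837/(-28375) - 1/407/(-12065) = -45837*(-1/28375) - 1/407*(-1/12065) = 45837/28375 + 1/4910455 = 45016110842/27866832125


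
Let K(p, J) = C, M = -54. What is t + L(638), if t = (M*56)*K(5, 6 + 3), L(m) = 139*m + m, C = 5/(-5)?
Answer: 92344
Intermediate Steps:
C = -1 (C = 5*(-⅕) = -1)
K(p, J) = -1
L(m) = 140*m
t = 3024 (t = -54*56*(-1) = -3024*(-1) = 3024)
t + L(638) = 3024 + 140*638 = 3024 + 89320 = 92344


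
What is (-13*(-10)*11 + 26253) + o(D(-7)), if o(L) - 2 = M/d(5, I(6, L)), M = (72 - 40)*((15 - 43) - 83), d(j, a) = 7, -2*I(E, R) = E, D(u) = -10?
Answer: 190243/7 ≈ 27178.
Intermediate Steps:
I(E, R) = -E/2
M = -3552 (M = 32*(-28 - 83) = 32*(-111) = -3552)
o(L) = -3538/7 (o(L) = 2 - 3552/7 = -3538/7)
(-13*(-10)*11 + 26253) + o(D(-7)) = (-13*(-10)*11 + 26253) - 3538/7 = (130*11 + 26253) - 3538/7 = (1430 + 26253) - 3538/7 = 27683 - 3538/7 = 190243/7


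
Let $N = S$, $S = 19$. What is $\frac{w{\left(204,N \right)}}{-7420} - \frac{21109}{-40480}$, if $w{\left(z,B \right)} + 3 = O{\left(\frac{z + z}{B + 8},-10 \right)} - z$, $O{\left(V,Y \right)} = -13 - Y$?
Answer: $\frac{107227}{195040} \approx 0.54977$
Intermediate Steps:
$N = 19$
$w{\left(z,B \right)} = -6 - z$ ($w{\left(z,B \right)} = -3 - \left(3 + z\right) = -6 - z$)
$\frac{w{\left(204,N \right)}}{-7420} - \frac{21109}{-40480} = \frac{-6 - 204}{-7420} - \frac{21109}{-40480} = \left(-6 - 204\right) \left(- \frac{1}{7420}\right) - - \frac{1919}{3680} = \left(-210\right) \left(- \frac{1}{7420}\right) + \frac{1919}{3680} = \frac{3}{106} + \frac{1919}{3680} = \frac{107227}{195040}$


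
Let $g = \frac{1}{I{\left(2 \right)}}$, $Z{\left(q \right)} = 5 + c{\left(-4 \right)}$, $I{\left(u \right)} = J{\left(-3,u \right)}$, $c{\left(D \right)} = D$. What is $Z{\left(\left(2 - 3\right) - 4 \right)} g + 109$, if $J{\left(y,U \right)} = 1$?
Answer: $110$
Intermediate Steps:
$I{\left(u \right)} = 1$
$Z{\left(q \right)} = 1$ ($Z{\left(q \right)} = 5 - 4 = 1$)
$g = 1$ ($g = 1^{-1} = 1$)
$Z{\left(\left(2 - 3\right) - 4 \right)} g + 109 = 1 \cdot 1 + 109 = 1 + 109 = 110$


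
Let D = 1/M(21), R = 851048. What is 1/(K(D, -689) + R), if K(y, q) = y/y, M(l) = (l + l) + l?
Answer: 1/851049 ≈ 1.1750e-6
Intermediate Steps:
M(l) = 3*l (M(l) = 2*l + l = 3*l)
D = 1/63 (D = 1/(3*21) = 1/63 ≈ 0.015873)
K(y, q) = 1
1/(K(D, -689) + R) = 1/(1 + 851048) = 1/851049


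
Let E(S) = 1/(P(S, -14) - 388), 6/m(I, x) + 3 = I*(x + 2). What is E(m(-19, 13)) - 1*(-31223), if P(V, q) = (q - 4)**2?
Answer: 1998271/64 ≈ 31223.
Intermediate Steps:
P(V, q) = (-4 + q)**2
m(I, x) = 6/(-3 + I*(2 + x)) (m(I, x) = 6/(-3 + I*(x + 2)) = 6/(-3 + I*(2 + x)))
E(S) = -1/64 (E(S) = 1/((-4 - 14)**2 - 388) = 1/((-18)**2 - 388) = 1/(324 - 388) = 1/(-64) = -1/64)
E(m(-19, 13)) - 1*(-31223) = -1/64 - 1*(-31223) = -1/64 + 31223 = 1998271/64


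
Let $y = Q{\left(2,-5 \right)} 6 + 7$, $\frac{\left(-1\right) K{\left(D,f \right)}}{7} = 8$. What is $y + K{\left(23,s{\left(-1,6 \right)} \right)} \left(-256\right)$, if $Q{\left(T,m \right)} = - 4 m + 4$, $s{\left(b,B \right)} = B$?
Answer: $14487$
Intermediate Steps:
$K{\left(D,f \right)} = -56$ ($K{\left(D,f \right)} = \left(-7\right) 8 = -56$)
$Q{\left(T,m \right)} = 4 - 4 m$
$y = 151$ ($y = \left(4 - -20\right) 6 + 7 = \left(4 + 20\right) 6 + 7 = 24 \cdot 6 + 7 = 144 + 7 = 151$)
$y + K{\left(23,s{\left(-1,6 \right)} \right)} \left(-256\right) = 151 - -14336 = 151 + 14336 = 14487$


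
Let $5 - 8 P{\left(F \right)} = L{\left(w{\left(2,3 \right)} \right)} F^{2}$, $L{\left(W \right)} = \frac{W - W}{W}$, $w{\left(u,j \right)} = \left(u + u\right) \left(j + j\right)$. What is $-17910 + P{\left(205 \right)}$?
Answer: $- \frac{143275}{8} \approx -17909.0$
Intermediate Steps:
$w{\left(u,j \right)} = 4 j u$ ($w{\left(u,j \right)} = 2 u 2 j = 4 j u$)
$L{\left(W \right)} = 0$ ($L{\left(W \right)} = \frac{0}{W} = 0$)
$P{\left(F \right)} = \frac{5}{8}$ ($P{\left(F \right)} = \frac{5}{8} - \frac{0 F^{2}}{8} = \frac{5}{8} - 0 = \frac{5}{8} + 0 = \frac{5}{8}$)
$-17910 + P{\left(205 \right)} = -17910 + \frac{5}{8} = - \frac{143275}{8}$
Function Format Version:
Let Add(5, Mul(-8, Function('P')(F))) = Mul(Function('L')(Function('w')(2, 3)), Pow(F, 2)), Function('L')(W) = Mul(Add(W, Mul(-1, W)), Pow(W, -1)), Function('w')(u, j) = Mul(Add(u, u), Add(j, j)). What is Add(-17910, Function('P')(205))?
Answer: Rational(-143275, 8) ≈ -17909.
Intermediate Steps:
Function('w')(u, j) = Mul(4, j, u) (Function('w')(u, j) = Mul(Mul(2, u), Mul(2, j)) = Mul(4, j, u))
Function('L')(W) = 0 (Function('L')(W) = Mul(0, Pow(W, -1)) = 0)
Function('P')(F) = Rational(5, 8) (Function('P')(F) = Add(Rational(5, 8), Mul(Rational(-1, 8), Mul(0, Pow(F, 2)))) = Add(Rational(5, 8), Mul(Rational(-1, 8), 0)) = Add(Rational(5, 8), 0) = Rational(5, 8))
Add(-17910, Function('P')(205)) = Add(-17910, Rational(5, 8)) = Rational(-143275, 8)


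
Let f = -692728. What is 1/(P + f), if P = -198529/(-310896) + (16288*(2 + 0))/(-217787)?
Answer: -3982888656/2759056545288437 ≈ -1.4436e-6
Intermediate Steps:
P = 1947605131/3982888656 (P = -198529*(-1/310896) + (16288*2)*(-1/217787) = 198529/310896 + 32576*(-1/217787) = 198529/310896 - 32576/217787 = 1947605131/3982888656 ≈ 0.48899)
1/(P + f) = 1/(1947605131/3982888656 - 692728) = 1/(-2759056545288437/3982888656) = -3982888656/2759056545288437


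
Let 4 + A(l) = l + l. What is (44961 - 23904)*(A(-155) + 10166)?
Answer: 207453564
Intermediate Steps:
A(l) = -4 + 2*l (A(l) = -4 + (l + l) = -4 + 2*l)
(44961 - 23904)*(A(-155) + 10166) = (44961 - 23904)*((-4 + 2*(-155)) + 10166) = 21057*((-4 - 310) + 10166) = 21057*(-314 + 10166) = 21057*9852 = 207453564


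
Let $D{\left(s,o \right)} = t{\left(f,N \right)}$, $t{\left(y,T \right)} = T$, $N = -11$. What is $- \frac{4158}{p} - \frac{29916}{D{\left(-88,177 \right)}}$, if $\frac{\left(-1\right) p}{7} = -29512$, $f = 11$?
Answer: $\frac{441437229}{162316} \approx 2719.6$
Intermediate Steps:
$D{\left(s,o \right)} = -11$
$p = 206584$ ($p = \left(-7\right) \left(-29512\right) = 206584$)
$- \frac{4158}{p} - \frac{29916}{D{\left(-88,177 \right)}} = - \frac{4158}{206584} - \frac{29916}{-11} = \left(-4158\right) \frac{1}{206584} - - \frac{29916}{11} = - \frac{297}{14756} + \frac{29916}{11} = \frac{441437229}{162316}$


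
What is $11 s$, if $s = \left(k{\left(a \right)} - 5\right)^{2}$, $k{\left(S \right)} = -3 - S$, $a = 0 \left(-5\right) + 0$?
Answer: $704$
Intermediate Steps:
$a = 0$ ($a = 0 + 0 = 0$)
$s = 64$ ($s = \left(\left(-3 - 0\right) - 5\right)^{2} = \left(\left(-3 + 0\right) - 5\right)^{2} = \left(-3 - 5\right)^{2} = \left(-8\right)^{2} = 64$)
$11 s = 11 \cdot 64 = 704$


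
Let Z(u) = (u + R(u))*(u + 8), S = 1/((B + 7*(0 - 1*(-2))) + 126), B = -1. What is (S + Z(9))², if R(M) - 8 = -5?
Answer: 804119449/19321 ≈ 41619.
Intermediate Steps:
S = 1/139 (S = 1/((-1 + 7*(0 - 1*(-2))) + 126) = 1/((-1 + 7*(0 + 2)) + 126) = 1/((-1 + 7*2) + 126) = 1/((-1 + 14) + 126) = 1/(13 + 126) = 1/139 ≈ 0.0071942)
R(M) = 3 (R(M) = 8 - 5 = 3)
Z(u) = (3 + u)*(8 + u) (Z(u) = (u + 3)*(u + 8) = (3 + u)*(8 + u))
(S + Z(9))² = (1/139 + (24 + 9² + 11*9))² = (1/139 + (24 + 81 + 99))² = (1/139 + 204)² = (28357/139)² = 804119449/19321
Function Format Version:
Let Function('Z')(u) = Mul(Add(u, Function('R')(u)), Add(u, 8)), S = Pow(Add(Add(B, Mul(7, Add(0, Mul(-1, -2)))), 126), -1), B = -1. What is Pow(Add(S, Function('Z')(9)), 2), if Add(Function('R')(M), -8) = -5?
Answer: Rational(804119449, 19321) ≈ 41619.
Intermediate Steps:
S = Rational(1, 139) (S = Pow(Add(Add(-1, Mul(7, Add(0, Mul(-1, -2)))), 126), -1) = Pow(Add(Add(-1, Mul(7, Add(0, 2))), 126), -1) = Pow(Add(Add(-1, Mul(7, 2)), 126), -1) = Pow(Add(Add(-1, 14), 126), -1) = Pow(Add(13, 126), -1) = Pow(139, -1) = Rational(1, 139) ≈ 0.0071942)
Function('R')(M) = 3 (Function('R')(M) = Add(8, -5) = 3)
Function('Z')(u) = Mul(Add(3, u), Add(8, u)) (Function('Z')(u) = Mul(Add(u, 3), Add(u, 8)) = Mul(Add(3, u), Add(8, u)))
Pow(Add(S, Function('Z')(9)), 2) = Pow(Add(Rational(1, 139), Add(24, Pow(9, 2), Mul(11, 9))), 2) = Pow(Add(Rational(1, 139), Add(24, 81, 99)), 2) = Pow(Add(Rational(1, 139), 204), 2) = Pow(Rational(28357, 139), 2) = Rational(804119449, 19321)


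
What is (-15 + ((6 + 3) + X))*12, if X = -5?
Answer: -132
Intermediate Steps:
(-15 + ((6 + 3) + X))*12 = (-15 + ((6 + 3) - 5))*12 = (-15 + (9 - 5))*12 = (-15 + 4)*12 = -11*12 = -132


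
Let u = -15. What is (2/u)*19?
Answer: -38/15 ≈ -2.5333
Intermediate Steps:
(2/u)*19 = (2/(-15))*19 = -1/15*2*19 = -2/15*19 = -38/15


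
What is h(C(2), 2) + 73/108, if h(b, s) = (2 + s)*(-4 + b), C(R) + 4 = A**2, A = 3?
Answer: 505/108 ≈ 4.6759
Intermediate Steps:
C(R) = 5 (C(R) = -4 + 3**2 = -4 + 9 = 5)
h(b, s) = (-4 + b)*(2 + s)
h(C(2), 2) + 73/108 = (-8 - 4*2 + 2*5 + 5*2) + 73/108 = (-8 - 8 + 10 + 10) + (1/108)*73 = 4 + 73/108 = 505/108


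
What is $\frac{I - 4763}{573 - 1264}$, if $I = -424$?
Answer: $\frac{5187}{691} \approx 7.5065$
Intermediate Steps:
$\frac{I - 4763}{573 - 1264} = \frac{-424 - 4763}{573 - 1264} = - \frac{5187}{-691} = \left(-5187\right) \left(- \frac{1}{691}\right) = \frac{5187}{691}$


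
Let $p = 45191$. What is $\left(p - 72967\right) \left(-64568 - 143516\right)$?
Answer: $5779741184$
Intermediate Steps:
$\left(p - 72967\right) \left(-64568 - 143516\right) = \left(45191 - 72967\right) \left(-64568 - 143516\right) = \left(-27776\right) \left(-208084\right) = 5779741184$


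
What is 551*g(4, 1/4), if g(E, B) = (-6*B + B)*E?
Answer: -2755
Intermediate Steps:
g(E, B) = -5*B*E (g(E, B) = (-5*B)*E = -5*B*E)
551*g(4, 1/4) = 551*(-5*4/4) = 551*(-5*1/4*4) = 551*(-5) = -2755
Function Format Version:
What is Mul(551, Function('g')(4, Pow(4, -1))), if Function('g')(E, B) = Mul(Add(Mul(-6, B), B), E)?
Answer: -2755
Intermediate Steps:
Function('g')(E, B) = Mul(-5, B, E) (Function('g')(E, B) = Mul(Mul(-5, B), E) = Mul(-5, B, E))
Mul(551, Function('g')(4, Pow(4, -1))) = Mul(551, Mul(-5, Pow(4, -1), 4)) = Mul(551, Mul(-5, Rational(1, 4), 4)) = Mul(551, -5) = -2755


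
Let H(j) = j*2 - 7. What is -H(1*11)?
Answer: -15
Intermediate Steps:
H(j) = -7 + 2*j (H(j) = 2*j - 7 = -7 + 2*j)
-H(1*11) = -(-7 + 2*(1*11)) = -(-7 + 2*11) = -(-7 + 22) = -1*15 = -15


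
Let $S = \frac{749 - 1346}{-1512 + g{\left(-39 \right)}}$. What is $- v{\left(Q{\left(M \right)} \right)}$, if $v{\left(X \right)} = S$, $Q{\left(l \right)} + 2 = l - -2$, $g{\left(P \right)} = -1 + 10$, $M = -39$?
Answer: $- \frac{199}{501} \approx -0.39721$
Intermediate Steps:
$g{\left(P \right)} = 9$
$S = \frac{199}{501}$ ($S = \frac{749 - 1346}{-1512 + 9} = - \frac{597}{-1503} = \left(-597\right) \left(- \frac{1}{1503}\right) = \frac{199}{501} \approx 0.39721$)
$Q{\left(l \right)} = l$ ($Q{\left(l \right)} = -2 + \left(l - -2\right) = -2 + \left(l + 2\right) = -2 + \left(2 + l\right) = l$)
$v{\left(X \right)} = \frac{199}{501}$
$- v{\left(Q{\left(M \right)} \right)} = \left(-1\right) \frac{199}{501} = - \frac{199}{501}$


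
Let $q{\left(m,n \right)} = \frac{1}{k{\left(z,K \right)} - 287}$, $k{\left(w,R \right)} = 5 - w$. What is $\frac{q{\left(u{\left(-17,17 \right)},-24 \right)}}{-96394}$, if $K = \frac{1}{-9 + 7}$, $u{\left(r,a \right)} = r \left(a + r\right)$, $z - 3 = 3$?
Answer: $\frac{1}{27761472} \approx 3.6021 \cdot 10^{-8}$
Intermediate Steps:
$z = 6$ ($z = 3 + 3 = 6$)
$K = - \frac{1}{2}$ ($K = \frac{1}{-2} = - \frac{1}{2} \approx -0.5$)
$q{\left(m,n \right)} = - \frac{1}{288}$ ($q{\left(m,n \right)} = \frac{1}{\left(5 - 6\right) - 287} = \frac{1}{-1 - 287} = \frac{1}{-288} = - \frac{1}{288}$)
$\frac{q{\left(u{\left(-17,17 \right)},-24 \right)}}{-96394} = - \frac{1}{288 \left(-96394\right)} = \left(- \frac{1}{288}\right) \left(- \frac{1}{96394}\right) = \frac{1}{27761472}$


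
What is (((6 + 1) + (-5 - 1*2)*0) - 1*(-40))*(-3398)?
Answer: -159706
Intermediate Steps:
(((6 + 1) + (-5 - 1*2)*0) - 1*(-40))*(-3398) = ((7 + (-5 - 2)*0) + 40)*(-3398) = ((7 - 7*0) + 40)*(-3398) = ((7 + 0) + 40)*(-3398) = (7 + 40)*(-3398) = 47*(-3398) = -159706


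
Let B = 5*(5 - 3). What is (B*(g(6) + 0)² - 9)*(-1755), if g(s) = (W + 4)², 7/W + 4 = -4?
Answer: -3395386215/2048 ≈ -1.6579e+6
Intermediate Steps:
W = -7/8 (W = 7/(-4 - 4) = 7/(-8) = 7*(-⅛) = -7/8 ≈ -0.87500)
B = 10 (B = 5*2 = 10)
g(s) = 625/64 (g(s) = (-7/8 + 4)² = (25/8)² = 625/64)
(B*(g(6) + 0)² - 9)*(-1755) = (10*(625/64 + 0)² - 9)*(-1755) = (10*(625/64)² - 9)*(-1755) = (10*(390625/4096) - 9)*(-1755) = (1953125/2048 - 9)*(-1755) = (1934693/2048)*(-1755) = -3395386215/2048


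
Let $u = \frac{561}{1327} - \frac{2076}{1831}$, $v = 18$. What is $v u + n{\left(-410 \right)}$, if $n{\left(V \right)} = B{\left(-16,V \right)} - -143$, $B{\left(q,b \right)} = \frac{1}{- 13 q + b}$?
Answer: $\frac{63901177849}{490806874} \approx 130.2$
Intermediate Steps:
$B{\left(q,b \right)} = \frac{1}{b - 13 q}$
$u = - \frac{1727661}{2429737}$ ($u = 561 \cdot \frac{1}{1327} - \frac{2076}{1831} = \frac{561}{1327} - \frac{2076}{1831} = - \frac{1727661}{2429737} \approx -0.71105$)
$n{\left(V \right)} = 143 + \frac{1}{208 + V}$ ($n{\left(V \right)} = \frac{1}{V - -208} - -143 = \frac{1}{V + 208} + 143 = \frac{1}{208 + V} + 143 = 143 + \frac{1}{208 + V}$)
$v u + n{\left(-410 \right)} = 18 \left(- \frac{1727661}{2429737}\right) + \frac{29745 + 143 \left(-410\right)}{208 - 410} = - \frac{31097898}{2429737} + \frac{29745 - 58630}{-202} = - \frac{31097898}{2429737} - - \frac{28885}{202} = - \frac{31097898}{2429737} + \frac{28885}{202} = \frac{63901177849}{490806874}$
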